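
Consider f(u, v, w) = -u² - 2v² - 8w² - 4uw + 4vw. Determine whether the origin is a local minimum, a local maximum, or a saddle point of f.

The Hessian at the origin is H = [[-2, 0, -4], [0, -4, 4], [-4, 4, -16]].
An LDLᵀ factorisation of H has diagonal entries -2, -4, -4.
So there are 3 negative pivots.
H is negative definite, so the origin is a strict local maximum.

local maximum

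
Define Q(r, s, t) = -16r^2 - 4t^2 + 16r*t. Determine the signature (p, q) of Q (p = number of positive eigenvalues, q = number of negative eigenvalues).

Write A = [[-16, 0, 8], [0, 0, 0], [8, 0, -4]].
Row-reducing A symmetrically gives the diagonal entries -16, 0, 0.
That gives 1 negative, 2 zero pivots.

(0, 1)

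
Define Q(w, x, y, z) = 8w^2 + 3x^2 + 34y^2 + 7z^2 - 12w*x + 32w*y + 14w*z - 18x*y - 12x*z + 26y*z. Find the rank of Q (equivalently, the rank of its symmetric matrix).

4

The associated matrix is A = [[8, -6, 16, 7], [-6, 3, -9, -6], [16, -9, 34, 13], [7, -6, 13, 7]].
Row-reducing A symmetrically gives the diagonal entries 8, -3/2, 8, 15/32.
Counting signs: 3 positive, 1 negative.
The rank is the number of nonzero pivots: 4.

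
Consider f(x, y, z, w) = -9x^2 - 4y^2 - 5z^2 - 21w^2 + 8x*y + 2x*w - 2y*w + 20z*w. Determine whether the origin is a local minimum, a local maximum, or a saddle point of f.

local maximum

The Hessian at the origin is H = [[-18, 8, 0, 2], [8, -8, 0, -2], [0, 0, -10, 20], [2, -2, 20, -42]].
Applying the same elementary operations to the rows and columns of H produces a congruent diagonal matrix with entries -18, -40/9, -10, -3/2.
So there are 4 negative pivots.
H is negative definite, so the origin is a strict local maximum.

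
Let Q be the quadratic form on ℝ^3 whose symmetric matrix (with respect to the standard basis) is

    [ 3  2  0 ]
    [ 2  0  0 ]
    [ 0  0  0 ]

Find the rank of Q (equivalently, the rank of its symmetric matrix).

Congruent diagonalization of A (simultaneous row and column reduction) yields pivots 3, -4/3, 0.
Counting signs: 1 positive, 1 negative, 1 zero.
The rank is the number of nonzero pivots: 2.

2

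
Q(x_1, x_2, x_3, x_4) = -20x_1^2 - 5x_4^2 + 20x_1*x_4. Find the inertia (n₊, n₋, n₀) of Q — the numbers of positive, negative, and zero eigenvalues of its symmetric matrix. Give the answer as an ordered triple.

(0, 1, 3)

Write A = [[-20, 0, 0, 10], [0, 0, 0, 0], [0, 0, 0, 0], [10, 0, 0, -5]].
Row-reducing A symmetrically gives the diagonal entries -20, 0, 0, 0.
So there are 1 negative, 3 zero pivots.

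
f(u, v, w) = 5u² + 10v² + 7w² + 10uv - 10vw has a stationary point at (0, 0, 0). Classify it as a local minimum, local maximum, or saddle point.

local minimum

The Hessian at the origin is H = [[10, 10, 0], [10, 20, -10], [0, -10, 14]].
Applying the same elementary operations to the rows and columns of H produces a congruent diagonal matrix with entries 10, 10, 4.
Counting signs: 3 positive.
H is positive definite, so the origin is a strict local minimum.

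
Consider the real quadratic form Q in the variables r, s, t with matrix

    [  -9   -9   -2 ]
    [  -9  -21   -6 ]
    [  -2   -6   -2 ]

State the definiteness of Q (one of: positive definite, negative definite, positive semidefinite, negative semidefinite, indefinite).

Leading principal minors: Δ_1 = -9, Δ_2 = 108, Δ_3 = -24.
The signs alternate starting with Δ_1 < 0, so by Sylvester's criterion Q is negative definite.

negative definite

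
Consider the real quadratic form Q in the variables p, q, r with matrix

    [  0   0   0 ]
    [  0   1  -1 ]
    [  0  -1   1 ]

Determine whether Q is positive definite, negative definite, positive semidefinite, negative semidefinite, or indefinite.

positive semidefinite

Applying the same elementary operations to the rows and columns of A produces a congruent diagonal matrix with entries 0, 1, 0.
That gives 1 positive, 2 zero pivots.
Hence Q is positive semidefinite.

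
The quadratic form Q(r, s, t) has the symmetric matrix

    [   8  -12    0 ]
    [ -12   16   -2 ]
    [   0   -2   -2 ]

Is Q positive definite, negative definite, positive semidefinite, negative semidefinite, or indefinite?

indefinite

Symmetric row and column elimination reduces A to a congruent diagonal form with pivots 8, -2, 0.
That gives 1 positive, 1 negative, 1 zero pivots.
Hence Q is indefinite.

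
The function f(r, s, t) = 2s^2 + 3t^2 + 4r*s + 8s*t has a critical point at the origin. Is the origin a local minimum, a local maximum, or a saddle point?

saddle point

The Hessian at the origin is H = [[0, 4, 0], [4, 4, 8], [0, 8, 6]].
H is indefinite, so the origin is a saddle point.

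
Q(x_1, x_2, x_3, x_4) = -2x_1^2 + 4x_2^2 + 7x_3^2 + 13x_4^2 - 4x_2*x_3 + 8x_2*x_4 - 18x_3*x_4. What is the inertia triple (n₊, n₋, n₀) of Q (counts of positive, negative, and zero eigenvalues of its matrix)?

The associated matrix is A = [[-2, 0, 0, 0], [0, 4, -2, 4], [0, -2, 7, -9], [0, 4, -9, 13]].
Applying the same elementary operations to the rows and columns of A produces a congruent diagonal matrix with entries -2, 4, 6, 5/6.
Counting signs: 3 positive, 1 negative.

(3, 1, 0)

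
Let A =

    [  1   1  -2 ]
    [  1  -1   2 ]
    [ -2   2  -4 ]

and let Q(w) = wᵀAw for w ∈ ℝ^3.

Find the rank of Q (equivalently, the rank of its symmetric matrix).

Congruent diagonalization of A (simultaneous row and column reduction) yields pivots 1, -2, 0.
That gives 1 positive, 1 negative, 1 zero pivots.
The rank is the number of nonzero pivots: 2.

2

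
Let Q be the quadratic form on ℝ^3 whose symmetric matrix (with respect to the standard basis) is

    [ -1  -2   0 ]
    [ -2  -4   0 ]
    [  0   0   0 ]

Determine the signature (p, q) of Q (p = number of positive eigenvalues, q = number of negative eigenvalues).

Applying the same elementary operations to the rows and columns of A produces a congruent diagonal matrix with entries -1, 0, 0.
So there are 1 negative, 2 zero pivots.

(0, 1)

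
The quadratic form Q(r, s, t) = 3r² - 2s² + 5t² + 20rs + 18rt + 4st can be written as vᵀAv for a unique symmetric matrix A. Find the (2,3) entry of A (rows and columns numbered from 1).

2

The coefficient of s·t in Q is 4. For a symmetric A this equals A[2,3] + A[3,2] = 2·A[2,3].
So A[2,3] = 4/2 = 2.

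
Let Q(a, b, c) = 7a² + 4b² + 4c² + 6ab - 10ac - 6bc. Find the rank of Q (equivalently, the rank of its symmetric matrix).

3

The associated matrix is A = [[7, 3, -5], [3, 4, -3], [-5, -3, 4]].
Symmetric row and column elimination reduces A to a congruent diagonal form with pivots 7, 19/7, 3/19.
That gives 3 positive pivots.
The rank is the number of nonzero pivots: 3.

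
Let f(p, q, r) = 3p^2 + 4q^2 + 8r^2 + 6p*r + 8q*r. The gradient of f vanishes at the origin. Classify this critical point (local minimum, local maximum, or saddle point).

local minimum

The Hessian at the origin is H = [[6, 0, 6], [0, 8, 8], [6, 8, 16]].
Symmetric row and column elimination reduces H to a congruent diagonal form with pivots 6, 8, 2.
Counting signs: 3 positive.
H is positive definite, so the origin is a strict local minimum.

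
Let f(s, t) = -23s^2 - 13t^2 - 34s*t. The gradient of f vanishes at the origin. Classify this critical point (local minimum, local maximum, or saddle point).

The Hessian at the origin is H = [[-46, -34], [-34, -26]].
det H = -46·-26 − (-34)² = 40 > 0 and H[1,1] = -46 < 0, so H is negative definite.
Therefore the origin is a local maximum.

local maximum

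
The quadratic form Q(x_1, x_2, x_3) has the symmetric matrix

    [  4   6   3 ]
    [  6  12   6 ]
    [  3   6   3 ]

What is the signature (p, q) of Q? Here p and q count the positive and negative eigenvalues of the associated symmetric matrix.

Row-reducing A symmetrically gives the diagonal entries 4, 3, 0.
Counting signs: 2 positive, 1 zero.

(2, 0)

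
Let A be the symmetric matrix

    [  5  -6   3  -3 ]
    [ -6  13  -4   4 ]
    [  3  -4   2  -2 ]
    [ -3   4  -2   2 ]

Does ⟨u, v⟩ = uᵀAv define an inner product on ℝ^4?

Applying the same elementary operations to the rows and columns of A produces a congruent diagonal matrix with entries 5, 29/5, 5/29, 0.
So there are 3 positive, 1 zero pivots.
Hence Q is positive semidefinite.
⟨·,·⟩ is an inner product exactly when A is positive definite.

no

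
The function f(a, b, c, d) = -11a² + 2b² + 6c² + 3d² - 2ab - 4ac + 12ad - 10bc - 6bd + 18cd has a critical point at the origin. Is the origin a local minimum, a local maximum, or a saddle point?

saddle point

The Hessian at the origin is H = [[-22, -2, -4, 12], [-2, 4, -10, -6], [-4, -10, 12, 18], [12, -6, 18, 6]].
Applying the same elementary operations to the rows and columns of H produces a congruent diagonal matrix with entries -22, 46/11, -218/23, 60/109.
That gives 2 positive, 2 negative pivots.
H is indefinite, so the origin is a saddle point.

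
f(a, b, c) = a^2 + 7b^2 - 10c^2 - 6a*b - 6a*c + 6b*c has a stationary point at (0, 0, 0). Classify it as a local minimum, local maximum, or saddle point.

saddle point

The Hessian at the origin is H = [[2, -6, -6], [-6, 14, 6], [-6, 6, -20]].
An LDLᵀ factorisation of H has diagonal entries 2, -4, -2.
Counting signs: 1 positive, 2 negative.
H is indefinite, so the origin is a saddle point.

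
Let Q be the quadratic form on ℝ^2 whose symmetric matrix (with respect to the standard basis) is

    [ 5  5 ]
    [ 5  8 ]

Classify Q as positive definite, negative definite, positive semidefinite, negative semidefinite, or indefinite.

For the 2×2 matrix [[5, 5], [5, 8]]: det = 5·8 − (5)² = 15, trace = 13.
det > 0 so both eigenvalues share the sign of the trace; trace = 13 > 0 ⇒ both positive.

positive definite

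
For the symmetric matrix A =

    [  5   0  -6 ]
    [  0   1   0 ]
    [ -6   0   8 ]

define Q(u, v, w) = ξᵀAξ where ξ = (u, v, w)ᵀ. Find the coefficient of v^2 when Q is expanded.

The coefficient of v^2 is the diagonal entry A[2,2] = 1.

1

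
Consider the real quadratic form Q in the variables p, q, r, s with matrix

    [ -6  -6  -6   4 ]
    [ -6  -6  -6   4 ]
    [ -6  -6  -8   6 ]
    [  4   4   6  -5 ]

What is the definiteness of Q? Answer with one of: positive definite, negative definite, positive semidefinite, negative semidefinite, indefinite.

Congruent diagonalization of A (simultaneous row and column reduction) yields pivots -6, 0, -2, -1/3.
So there are 3 negative, 1 zero pivots.
Hence Q is negative semidefinite.

negative semidefinite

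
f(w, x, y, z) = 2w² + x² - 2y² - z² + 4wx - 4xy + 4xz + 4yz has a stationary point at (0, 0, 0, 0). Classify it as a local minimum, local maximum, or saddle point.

saddle point

The Hessian at the origin is H = [[4, 4, 0, 0], [4, 2, -4, 4], [0, -4, -4, 4], [0, 4, 4, -2]].
An LDLᵀ factorisation of H has diagonal entries 4, -2, 4, 2.
So there are 3 positive, 1 negative pivots.
H is indefinite, so the origin is a saddle point.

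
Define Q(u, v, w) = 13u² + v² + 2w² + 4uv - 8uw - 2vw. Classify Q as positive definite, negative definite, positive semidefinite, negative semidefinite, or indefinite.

The symmetric matrix of Q is A = [[13, 2, -4], [2, 1, -1], [-4, -1, 2]].
Leading principal minors: Δ_1 = 13, Δ_2 = 9, Δ_3 = 5.
All leading principal minors are positive, so by Sylvester's criterion Q is positive definite.

positive definite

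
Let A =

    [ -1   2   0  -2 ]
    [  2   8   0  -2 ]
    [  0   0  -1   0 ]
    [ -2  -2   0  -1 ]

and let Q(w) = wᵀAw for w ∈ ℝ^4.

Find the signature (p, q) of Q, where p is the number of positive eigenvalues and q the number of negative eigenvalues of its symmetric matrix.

(1, 2)

Congruent diagonalization of A (simultaneous row and column reduction) yields pivots -1, 12, -1, 0.
So there are 1 positive, 2 negative, 1 zero pivots.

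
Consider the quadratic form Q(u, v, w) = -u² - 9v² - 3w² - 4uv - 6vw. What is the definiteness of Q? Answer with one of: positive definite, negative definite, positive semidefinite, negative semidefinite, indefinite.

negative definite

The symmetric matrix of Q is A = [[-1, -2, 0], [-2, -9, -3], [0, -3, -3]].
Leading principal minors: Δ_1 = -1, Δ_2 = 5, Δ_3 = -6.
The signs alternate starting with Δ_1 < 0, so by Sylvester's criterion Q is negative definite.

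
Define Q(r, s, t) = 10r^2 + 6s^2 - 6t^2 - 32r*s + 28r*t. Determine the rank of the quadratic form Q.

Write A = [[10, -16, 14], [-16, 6, 0], [14, 0, -6]].
Applying the same elementary operations to the rows and columns of A produces a congruent diagonal matrix with entries 10, -98/5, 0.
Counting signs: 1 positive, 1 negative, 1 zero.
The rank is the number of nonzero pivots: 2.

2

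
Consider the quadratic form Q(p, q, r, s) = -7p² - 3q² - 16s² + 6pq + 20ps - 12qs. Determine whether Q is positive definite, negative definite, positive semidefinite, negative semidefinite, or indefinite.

The symmetric matrix is A = [[-7, 3, 0, 10], [3, -3, 0, -6], [0, 0, 0, 0], [10, -6, 0, -16]].
Applying the same elementary operations to the rows and columns of A produces a congruent diagonal matrix with entries -7, -12/7, 0, 0.
That gives 2 negative, 2 zero pivots.
Hence Q is negative semidefinite.

negative semidefinite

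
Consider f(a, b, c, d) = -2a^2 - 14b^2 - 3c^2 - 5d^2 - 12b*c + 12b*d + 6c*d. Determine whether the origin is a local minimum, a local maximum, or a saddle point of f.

local maximum

The Hessian at the origin is H = [[-4, 0, 0, 0], [0, -28, -12, 12], [0, -12, -6, 6], [0, 12, 6, -10]].
Symmetric row and column elimination reduces H to a congruent diagonal form with pivots -4, -28, -6/7, -4.
Counting signs: 4 negative.
H is negative definite, so the origin is a strict local maximum.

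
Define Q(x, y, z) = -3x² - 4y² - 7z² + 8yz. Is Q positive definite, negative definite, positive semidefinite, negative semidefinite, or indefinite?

The symmetric matrix is A = [[-3, 0, 0], [0, -4, 4], [0, 4, -7]].
An LDLᵀ factorisation of A has diagonal entries -3, -4, -3.
So there are 3 negative pivots.
Hence Q is negative definite.

negative definite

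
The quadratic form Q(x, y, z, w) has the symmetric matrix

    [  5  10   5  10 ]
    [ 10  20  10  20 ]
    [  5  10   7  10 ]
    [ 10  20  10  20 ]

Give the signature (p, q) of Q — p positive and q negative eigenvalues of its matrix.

Row-reducing A symmetrically gives the diagonal entries 5, 0, 2, 0.
Counting signs: 2 positive, 2 zero.

(2, 0)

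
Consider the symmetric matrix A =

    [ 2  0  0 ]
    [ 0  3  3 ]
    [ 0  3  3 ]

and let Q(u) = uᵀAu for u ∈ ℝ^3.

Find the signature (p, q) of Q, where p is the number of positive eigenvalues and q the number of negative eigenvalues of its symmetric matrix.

Row-reducing A symmetrically gives the diagonal entries 2, 3, 0.
So there are 2 positive, 1 zero pivots.

(2, 0)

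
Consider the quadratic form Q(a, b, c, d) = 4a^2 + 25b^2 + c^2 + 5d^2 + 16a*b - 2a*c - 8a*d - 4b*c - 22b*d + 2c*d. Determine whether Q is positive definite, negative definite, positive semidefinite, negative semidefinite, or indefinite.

positive semidefinite

The symmetric matrix is A = [[4, 8, -1, -4], [8, 25, -2, -11], [-1, -2, 1, 1], [-4, -11, 1, 5]].
Applying the same elementary operations to the rows and columns of A produces a congruent diagonal matrix with entries 4, 9, 3/4, 0.
Counting signs: 3 positive, 1 zero.
Hence Q is positive semidefinite.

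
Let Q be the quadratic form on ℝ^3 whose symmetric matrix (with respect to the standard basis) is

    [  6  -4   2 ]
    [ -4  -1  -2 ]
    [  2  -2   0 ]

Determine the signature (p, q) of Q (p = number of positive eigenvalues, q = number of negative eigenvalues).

Applying the same elementary operations to the rows and columns of A produces a congruent diagonal matrix with entries 6, -11/3, -6/11.
So there are 1 positive, 2 negative pivots.

(1, 2)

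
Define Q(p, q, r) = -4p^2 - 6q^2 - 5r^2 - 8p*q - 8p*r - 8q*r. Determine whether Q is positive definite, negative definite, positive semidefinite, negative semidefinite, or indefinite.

negative definite

The symmetric matrix is A = [[-4, -4, -4], [-4, -6, -4], [-4, -4, -5]].
Symmetric row and column elimination reduces A to a congruent diagonal form with pivots -4, -2, -1.
Counting signs: 3 negative.
Hence Q is negative definite.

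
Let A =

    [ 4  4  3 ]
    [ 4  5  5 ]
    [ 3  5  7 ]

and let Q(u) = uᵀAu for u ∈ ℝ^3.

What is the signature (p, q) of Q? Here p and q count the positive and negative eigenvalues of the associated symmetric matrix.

(3, 0)

Applying the same elementary operations to the rows and columns of A produces a congruent diagonal matrix with entries 4, 1, 3/4.
That gives 3 positive pivots.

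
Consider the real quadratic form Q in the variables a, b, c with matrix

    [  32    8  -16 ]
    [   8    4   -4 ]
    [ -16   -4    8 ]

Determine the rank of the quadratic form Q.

2

Row-reducing A symmetrically gives the diagonal entries 32, 2, 0.
So there are 2 positive, 1 zero pivots.
The rank is the number of nonzero pivots: 2.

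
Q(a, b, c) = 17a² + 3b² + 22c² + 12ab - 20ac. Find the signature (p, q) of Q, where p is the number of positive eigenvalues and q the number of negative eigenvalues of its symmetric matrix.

The symmetric matrix is A = [[17, 6, -10], [6, 3, 0], [-10, 0, 22]].
Congruent diagonalization of A (simultaneous row and column reduction) yields pivots 17, 15/17, 2.
Counting signs: 3 positive.

(3, 0)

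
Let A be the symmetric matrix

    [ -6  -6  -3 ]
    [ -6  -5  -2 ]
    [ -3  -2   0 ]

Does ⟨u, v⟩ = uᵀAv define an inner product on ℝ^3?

no

Congruent diagonalization of A (simultaneous row and column reduction) yields pivots -6, 1, 1/2.
Counting signs: 2 positive, 1 negative.
Hence Q is indefinite.
⟨·,·⟩ is an inner product exactly when A is positive definite.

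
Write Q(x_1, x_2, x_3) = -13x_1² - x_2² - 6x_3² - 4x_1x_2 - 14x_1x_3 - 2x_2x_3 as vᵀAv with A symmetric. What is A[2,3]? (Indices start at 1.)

-1

The coefficient of x_2·x_3 in Q is -2. For a symmetric A this equals A[2,3] + A[3,2] = 2·A[2,3].
So A[2,3] = -2/2 = -1.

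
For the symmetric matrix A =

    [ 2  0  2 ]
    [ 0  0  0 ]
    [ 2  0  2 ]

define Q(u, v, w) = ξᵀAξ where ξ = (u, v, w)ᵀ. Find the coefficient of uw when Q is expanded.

The coefficient of uw is A[1,3] + A[3,1] = 2·2 = 4.

4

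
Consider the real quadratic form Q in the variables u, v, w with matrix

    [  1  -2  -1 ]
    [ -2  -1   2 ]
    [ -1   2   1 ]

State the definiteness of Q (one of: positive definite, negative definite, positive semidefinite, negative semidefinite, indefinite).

indefinite

Row-reducing A symmetrically gives the diagonal entries 1, -5, 0.
Counting signs: 1 positive, 1 negative, 1 zero.
Hence Q is indefinite.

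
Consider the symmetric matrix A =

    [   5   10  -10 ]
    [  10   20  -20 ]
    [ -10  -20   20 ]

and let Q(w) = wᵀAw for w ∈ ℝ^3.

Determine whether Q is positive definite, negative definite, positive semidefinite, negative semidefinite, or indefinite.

positive semidefinite

Applying the same elementary operations to the rows and columns of A produces a congruent diagonal matrix with entries 5, 0, 0.
Counting signs: 1 positive, 2 zero.
Hence Q is positive semidefinite.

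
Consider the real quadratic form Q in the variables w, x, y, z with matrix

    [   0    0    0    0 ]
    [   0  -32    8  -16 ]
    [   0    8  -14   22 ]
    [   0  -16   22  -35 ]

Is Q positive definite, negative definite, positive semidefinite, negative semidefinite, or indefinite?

Symmetric row and column elimination reduces A to a congruent diagonal form with pivots 0, -32, -12, 0.
That gives 2 negative, 2 zero pivots.
Hence Q is negative semidefinite.

negative semidefinite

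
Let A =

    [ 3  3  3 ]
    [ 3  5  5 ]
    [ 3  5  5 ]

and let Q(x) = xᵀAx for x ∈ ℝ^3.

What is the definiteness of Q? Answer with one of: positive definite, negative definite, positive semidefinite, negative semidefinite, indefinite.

Row-reducing A symmetrically gives the diagonal entries 3, 2, 0.
So there are 2 positive, 1 zero pivots.
Hence Q is positive semidefinite.

positive semidefinite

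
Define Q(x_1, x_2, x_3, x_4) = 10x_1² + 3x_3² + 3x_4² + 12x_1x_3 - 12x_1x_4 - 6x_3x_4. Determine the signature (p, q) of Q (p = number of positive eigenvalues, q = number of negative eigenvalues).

(1, 1)

The associated matrix is A = [[10, 0, 6, -6], [0, 0, 0, 0], [6, 0, 3, -3], [-6, 0, -3, 3]].
Congruent diagonalization of A (simultaneous row and column reduction) yields pivots 10, 0, -3/5, 0.
Counting signs: 1 positive, 1 negative, 2 zero.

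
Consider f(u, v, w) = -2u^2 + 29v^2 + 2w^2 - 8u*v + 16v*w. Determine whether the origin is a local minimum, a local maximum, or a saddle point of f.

saddle point

The Hessian at the origin is H = [[-4, -8, 0], [-8, 58, 16], [0, 16, 4]].
Applying the same elementary operations to the rows and columns of H produces a congruent diagonal matrix with entries -4, 74, 20/37.
That gives 2 positive, 1 negative pivots.
H is indefinite, so the origin is a saddle point.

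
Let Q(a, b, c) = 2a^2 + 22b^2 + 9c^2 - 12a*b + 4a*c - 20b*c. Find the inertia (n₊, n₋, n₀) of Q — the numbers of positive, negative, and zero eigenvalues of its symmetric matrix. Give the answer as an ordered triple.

The associated matrix is A = [[2, -6, 2], [-6, 22, -10], [2, -10, 9]].
An LDLᵀ factorisation of A has diagonal entries 2, 4, 3.
Counting signs: 3 positive.

(3, 0, 0)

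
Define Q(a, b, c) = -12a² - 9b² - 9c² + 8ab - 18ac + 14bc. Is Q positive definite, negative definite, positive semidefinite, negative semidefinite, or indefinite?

negative definite

The symmetric matrix of Q is A = [[-12, 4, -9], [4, -9, 7], [-9, 7, -9]].
Leading principal minors: Δ_1 = -12, Δ_2 = 92, Δ_3 = -15.
The signs alternate starting with Δ_1 < 0, so by Sylvester's criterion Q is negative definite.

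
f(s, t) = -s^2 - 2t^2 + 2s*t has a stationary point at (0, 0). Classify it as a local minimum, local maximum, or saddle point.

local maximum

The Hessian at the origin is H = [[-2, 2], [2, -4]].
det H = -2·-4 − (2)² = 4 > 0 and H[1,1] = -2 < 0, so H is negative definite.
Therefore the origin is a local maximum.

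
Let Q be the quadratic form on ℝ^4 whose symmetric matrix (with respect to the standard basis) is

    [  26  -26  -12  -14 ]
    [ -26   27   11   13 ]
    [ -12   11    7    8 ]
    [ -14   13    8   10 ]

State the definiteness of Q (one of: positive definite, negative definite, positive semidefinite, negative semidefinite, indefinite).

positive definite

Row-reducing A symmetrically gives the diagonal entries 26, 1, 6/13, 5/6.
That gives 4 positive pivots.
Hence Q is positive definite.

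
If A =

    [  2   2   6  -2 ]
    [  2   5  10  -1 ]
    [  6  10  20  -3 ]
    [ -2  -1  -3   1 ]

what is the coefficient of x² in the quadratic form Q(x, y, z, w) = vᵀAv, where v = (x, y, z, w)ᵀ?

2

The coefficient of x² is the diagonal entry A[1,1] = 2.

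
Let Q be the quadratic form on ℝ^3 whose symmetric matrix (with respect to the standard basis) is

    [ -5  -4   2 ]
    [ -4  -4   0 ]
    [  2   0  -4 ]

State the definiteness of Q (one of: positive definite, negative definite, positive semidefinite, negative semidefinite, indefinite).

negative semidefinite

Congruent diagonalization of A (simultaneous row and column reduction) yields pivots -5, -4/5, 0.
So there are 2 negative, 1 zero pivots.
Hence Q is negative semidefinite.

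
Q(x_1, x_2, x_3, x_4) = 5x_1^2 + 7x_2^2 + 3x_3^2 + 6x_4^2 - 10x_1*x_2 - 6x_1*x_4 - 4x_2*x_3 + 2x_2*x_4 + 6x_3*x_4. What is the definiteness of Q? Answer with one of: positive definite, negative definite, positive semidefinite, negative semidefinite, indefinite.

The symmetric matrix of Q is A = [[5, -5, 0, -3], [-5, 7, -2, 1], [0, -2, 3, 3], [-3, 1, 3, 6]].
Leading principal minors: Δ_1 = 5, Δ_2 = 10, Δ_3 = 10, Δ_4 = 12.
All leading principal minors are positive, so by Sylvester's criterion Q is positive definite.

positive definite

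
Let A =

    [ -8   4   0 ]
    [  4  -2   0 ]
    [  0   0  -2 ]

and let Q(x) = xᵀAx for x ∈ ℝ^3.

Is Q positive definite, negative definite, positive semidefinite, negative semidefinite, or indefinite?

Congruent diagonalization of A (simultaneous row and column reduction) yields pivots -8, 0, -2.
That gives 2 negative, 1 zero pivots.
Hence Q is negative semidefinite.

negative semidefinite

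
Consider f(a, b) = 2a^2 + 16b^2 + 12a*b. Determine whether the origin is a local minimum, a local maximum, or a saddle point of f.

The Hessian at the origin is H = [[4, 12], [12, 32]].
det H = 4·32 − (12)² = -16 < 0, so H is indefinite.
Therefore the origin is a saddle point.

saddle point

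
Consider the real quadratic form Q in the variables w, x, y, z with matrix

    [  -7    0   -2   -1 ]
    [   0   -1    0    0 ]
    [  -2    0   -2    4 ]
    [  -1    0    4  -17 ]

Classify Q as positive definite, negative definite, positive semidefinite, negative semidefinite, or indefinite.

negative definite

Leading principal minors: Δ_1 = -7, Δ_2 = 7, Δ_3 = -10, Δ_4 = 40.
The signs alternate starting with Δ_1 < 0, so by Sylvester's criterion Q is negative definite.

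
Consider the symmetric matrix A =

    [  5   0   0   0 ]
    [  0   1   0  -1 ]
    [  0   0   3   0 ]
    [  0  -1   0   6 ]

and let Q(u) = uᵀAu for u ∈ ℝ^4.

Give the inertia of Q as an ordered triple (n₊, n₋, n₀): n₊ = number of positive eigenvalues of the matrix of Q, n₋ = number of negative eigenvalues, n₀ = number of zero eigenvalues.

An LDLᵀ factorisation of A has diagonal entries 5, 1, 3, 5.
Counting signs: 4 positive.

(4, 0, 0)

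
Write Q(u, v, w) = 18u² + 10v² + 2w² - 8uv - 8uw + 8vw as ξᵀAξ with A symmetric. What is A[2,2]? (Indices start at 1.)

10

The coefficient of v² in Q is 10, and that is exactly A[2,2].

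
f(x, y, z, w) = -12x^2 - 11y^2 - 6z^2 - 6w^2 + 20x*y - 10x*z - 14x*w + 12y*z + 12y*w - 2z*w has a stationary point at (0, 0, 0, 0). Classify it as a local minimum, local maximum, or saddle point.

The Hessian at the origin is H = [[-24, 20, -10, -14], [20, -22, 12, 12], [-10, 12, -12, -2], [-14, 12, -2, -12]].
An LDLᵀ factorisation of H has diagonal entries -24, -16/3, -85/16, -12/17.
Counting signs: 4 negative.
H is negative definite, so the origin is a strict local maximum.

local maximum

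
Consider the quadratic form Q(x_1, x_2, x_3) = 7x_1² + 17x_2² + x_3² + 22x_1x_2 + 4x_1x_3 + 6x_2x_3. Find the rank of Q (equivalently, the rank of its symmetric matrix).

Write A = [[7, 11, 2], [11, 17, 3], [2, 3, 1]].
Symmetric row and column elimination reduces A to a congruent diagonal form with pivots 7, -2/7, 1/2.
That gives 2 positive, 1 negative pivots.
The rank is the number of nonzero pivots: 3.

3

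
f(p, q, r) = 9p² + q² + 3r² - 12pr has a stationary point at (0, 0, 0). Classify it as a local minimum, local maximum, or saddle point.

The Hessian at the origin is H = [[18, 0, -12], [0, 2, 0], [-12, 0, 6]].
Congruent diagonalization of H (simultaneous row and column reduction) yields pivots 18, 2, -2.
That gives 2 positive, 1 negative pivots.
H is indefinite, so the origin is a saddle point.

saddle point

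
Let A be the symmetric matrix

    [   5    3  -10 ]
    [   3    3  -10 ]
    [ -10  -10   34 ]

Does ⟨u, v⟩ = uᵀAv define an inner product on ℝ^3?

yes

Leading principal minors: Δ_1 = 5, Δ_2 = 6, Δ_3 = 4.
All leading principal minors are positive, so by Sylvester's criterion Q is positive definite.
⟨·,·⟩ is an inner product exactly when A is positive definite.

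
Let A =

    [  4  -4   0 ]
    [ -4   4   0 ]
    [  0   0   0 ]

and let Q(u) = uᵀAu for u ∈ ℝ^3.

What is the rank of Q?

1

Congruent diagonalization of A (simultaneous row and column reduction) yields pivots 4, 0, 0.
That gives 1 positive, 2 zero pivots.
The rank is the number of nonzero pivots: 1.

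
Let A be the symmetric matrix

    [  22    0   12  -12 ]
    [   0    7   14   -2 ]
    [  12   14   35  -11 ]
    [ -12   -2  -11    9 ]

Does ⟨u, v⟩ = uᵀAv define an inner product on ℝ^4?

yes

Leading principal minors: Δ_1 = 22, Δ_2 = 154, Δ_3 = 70, Δ_4 = 100.
All leading principal minors are positive, so by Sylvester's criterion Q is positive definite.
⟨·,·⟩ is an inner product exactly when A is positive definite.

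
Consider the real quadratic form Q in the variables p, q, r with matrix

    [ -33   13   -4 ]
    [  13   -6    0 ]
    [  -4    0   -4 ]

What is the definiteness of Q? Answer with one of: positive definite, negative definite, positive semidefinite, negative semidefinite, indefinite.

Applying the same elementary operations to the rows and columns of A produces a congruent diagonal matrix with entries -33, -29/33, -20/29.
So there are 3 negative pivots.
Hence Q is negative definite.

negative definite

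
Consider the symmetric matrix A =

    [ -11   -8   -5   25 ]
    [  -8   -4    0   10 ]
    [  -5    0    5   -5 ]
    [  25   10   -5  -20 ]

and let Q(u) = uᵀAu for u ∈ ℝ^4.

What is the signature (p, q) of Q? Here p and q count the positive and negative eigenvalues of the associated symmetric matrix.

Congruent diagonalization of A (simultaneous row and column reduction) yields pivots -11, 20/11, 0, 0.
That gives 1 positive, 1 negative, 2 zero pivots.

(1, 1)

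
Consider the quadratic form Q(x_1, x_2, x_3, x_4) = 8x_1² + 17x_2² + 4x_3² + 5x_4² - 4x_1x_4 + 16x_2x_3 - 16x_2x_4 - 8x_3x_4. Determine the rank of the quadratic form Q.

The associated matrix is A = [[8, 0, 0, -2], [0, 17, 8, -8], [0, 8, 4, -4], [-2, -8, -4, 5]].
An LDLᵀ factorisation of A has diagonal entries 8, 17, 4/17, 1/2.
That gives 4 positive pivots.
The rank is the number of nonzero pivots: 4.

4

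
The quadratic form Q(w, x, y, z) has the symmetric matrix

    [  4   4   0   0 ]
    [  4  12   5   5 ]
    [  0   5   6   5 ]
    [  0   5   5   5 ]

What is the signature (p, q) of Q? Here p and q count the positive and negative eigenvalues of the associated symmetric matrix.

(4, 0)

Symmetric row and column elimination reduces A to a congruent diagonal form with pivots 4, 8, 23/8, 15/23.
That gives 4 positive pivots.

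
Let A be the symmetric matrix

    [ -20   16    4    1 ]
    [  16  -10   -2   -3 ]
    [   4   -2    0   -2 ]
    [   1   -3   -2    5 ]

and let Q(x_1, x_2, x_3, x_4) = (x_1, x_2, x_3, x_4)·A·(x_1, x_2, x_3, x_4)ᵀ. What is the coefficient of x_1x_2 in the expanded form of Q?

32

The coefficient of x_1x_2 is A[1,2] + A[2,1] = 2·16 = 32.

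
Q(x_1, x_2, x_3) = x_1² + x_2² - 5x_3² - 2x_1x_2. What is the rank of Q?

The symmetric matrix is A = [[1, -1, 0], [-1, 1, 0], [0, 0, -5]].
Applying the same elementary operations to the rows and columns of A produces a congruent diagonal matrix with entries 1, 0, -5.
So there are 1 positive, 1 negative, 1 zero pivots.
The rank is the number of nonzero pivots: 2.

2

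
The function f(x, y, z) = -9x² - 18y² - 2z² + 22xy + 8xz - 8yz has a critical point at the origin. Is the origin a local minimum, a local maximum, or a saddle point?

The Hessian at the origin is H = [[-18, 22, 8], [22, -36, -8], [8, -8, -4]].
Row-reducing H symmetrically gives the diagonal entries -18, -82/9, -4/41.
That gives 3 negative pivots.
H is negative definite, so the origin is a strict local maximum.

local maximum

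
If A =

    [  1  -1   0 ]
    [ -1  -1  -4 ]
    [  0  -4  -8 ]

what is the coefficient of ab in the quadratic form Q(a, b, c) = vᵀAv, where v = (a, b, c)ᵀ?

-2

The coefficient of ab is A[1,2] + A[2,1] = 2·(-1) = -2.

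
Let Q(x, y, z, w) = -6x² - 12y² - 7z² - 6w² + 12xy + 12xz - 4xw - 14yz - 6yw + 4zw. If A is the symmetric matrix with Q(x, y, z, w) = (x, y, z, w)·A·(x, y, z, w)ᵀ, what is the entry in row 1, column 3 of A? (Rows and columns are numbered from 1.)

6

The coefficient of x·z in Q is 12. For a symmetric A this equals A[1,3] + A[3,1] = 2·A[1,3].
So A[1,3] = 12/2 = 6.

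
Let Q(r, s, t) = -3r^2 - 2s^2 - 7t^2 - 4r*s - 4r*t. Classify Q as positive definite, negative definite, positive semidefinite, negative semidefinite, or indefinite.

The symmetric matrix is A = [[-3, -2, -2], [-2, -2, 0], [-2, 0, -7]].
Row-reducing A symmetrically gives the diagonal entries -3, -2/3, -3.
Counting signs: 3 negative.
Hence Q is negative definite.

negative definite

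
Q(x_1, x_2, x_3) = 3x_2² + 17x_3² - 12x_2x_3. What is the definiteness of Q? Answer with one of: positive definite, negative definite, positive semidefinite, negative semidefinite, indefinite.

Write A = [[0, 0, 0], [0, 3, -6], [0, -6, 17]].
Symmetric row and column elimination reduces A to a congruent diagonal form with pivots 0, 3, 5.
That gives 2 positive, 1 zero pivots.
Hence Q is positive semidefinite.

positive semidefinite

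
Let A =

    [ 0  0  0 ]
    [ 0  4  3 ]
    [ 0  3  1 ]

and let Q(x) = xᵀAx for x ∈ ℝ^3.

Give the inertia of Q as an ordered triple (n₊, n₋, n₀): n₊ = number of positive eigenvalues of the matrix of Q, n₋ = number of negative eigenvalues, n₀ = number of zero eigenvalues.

Congruent diagonalization of A (simultaneous row and column reduction) yields pivots 0, 4, -5/4.
So there are 1 positive, 1 negative, 1 zero pivots.

(1, 1, 1)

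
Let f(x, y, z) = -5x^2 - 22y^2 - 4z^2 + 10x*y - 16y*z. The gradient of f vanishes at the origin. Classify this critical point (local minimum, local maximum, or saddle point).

local maximum

The Hessian at the origin is H = [[-10, 10, 0], [10, -44, -16], [0, -16, -8]].
Applying the same elementary operations to the rows and columns of H produces a congruent diagonal matrix with entries -10, -34, -8/17.
Counting signs: 3 negative.
H is negative definite, so the origin is a strict local maximum.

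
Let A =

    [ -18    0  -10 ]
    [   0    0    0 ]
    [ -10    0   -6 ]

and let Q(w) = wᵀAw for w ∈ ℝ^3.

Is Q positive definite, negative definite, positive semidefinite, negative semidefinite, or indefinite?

negative semidefinite

Symmetric row and column elimination reduces A to a congruent diagonal form with pivots -18, 0, -4/9.
Counting signs: 2 negative, 1 zero.
Hence Q is negative semidefinite.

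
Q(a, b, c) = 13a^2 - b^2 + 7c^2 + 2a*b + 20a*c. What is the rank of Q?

The associated matrix is A = [[13, 1, 10], [1, -1, 0], [10, 0, 7]].
Applying the same elementary operations to the rows and columns of A produces a congruent diagonal matrix with entries 13, -14/13, -1/7.
So there are 1 positive, 2 negative pivots.
The rank is the number of nonzero pivots: 3.

3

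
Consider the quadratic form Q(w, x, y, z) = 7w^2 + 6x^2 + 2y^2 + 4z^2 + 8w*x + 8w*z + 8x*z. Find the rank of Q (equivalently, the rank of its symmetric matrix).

Write A = [[7, 4, 0, 4], [4, 6, 0, 4], [0, 0, 2, 0], [4, 4, 0, 4]].
Row-reducing A symmetrically gives the diagonal entries 7, 26/7, 2, 12/13.
Counting signs: 4 positive.
The rank is the number of nonzero pivots: 4.

4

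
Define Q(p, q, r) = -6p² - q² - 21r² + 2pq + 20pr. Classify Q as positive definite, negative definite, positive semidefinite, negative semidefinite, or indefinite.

Write A = [[-6, 1, 10], [1, -1, 0], [10, 0, -21]].
Row-reducing A symmetrically gives the diagonal entries -6, -5/6, -1.
So there are 3 negative pivots.
Hence Q is negative definite.

negative definite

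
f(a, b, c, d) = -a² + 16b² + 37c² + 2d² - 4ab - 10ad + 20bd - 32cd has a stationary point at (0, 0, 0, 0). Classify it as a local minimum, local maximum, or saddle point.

saddle point

The Hessian at the origin is H = [[-2, -4, 0, -10], [-4, 32, 0, 20], [0, 0, 74, -32], [-10, 20, -32, 4]].
Symmetric row and column elimination reduces H to a congruent diagonal form with pivots -2, 40, 74, 6/37.
So there are 3 positive, 1 negative pivots.
H is indefinite, so the origin is a saddle point.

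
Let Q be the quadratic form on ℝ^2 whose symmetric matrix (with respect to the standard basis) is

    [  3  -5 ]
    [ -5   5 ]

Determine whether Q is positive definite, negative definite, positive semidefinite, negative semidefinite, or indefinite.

An LDLᵀ factorisation of A has diagonal entries 3, -10/3.
Counting signs: 1 positive, 1 negative.
Hence Q is indefinite.

indefinite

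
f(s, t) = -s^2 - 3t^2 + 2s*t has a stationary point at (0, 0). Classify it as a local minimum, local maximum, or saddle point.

local maximum

The Hessian at the origin is H = [[-2, 2], [2, -6]].
det H = -2·-6 − (2)² = 8 > 0 and H[1,1] = -2 < 0, so H is negative definite.
Therefore the origin is a local maximum.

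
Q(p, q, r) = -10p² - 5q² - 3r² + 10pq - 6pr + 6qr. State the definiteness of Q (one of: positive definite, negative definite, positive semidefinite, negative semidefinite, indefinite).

negative definite

Write A = [[-10, 5, -3], [5, -5, 3], [-3, 3, -3]].
Row-reducing A symmetrically gives the diagonal entries -10, -5/2, -6/5.
So there are 3 negative pivots.
Hence Q is negative definite.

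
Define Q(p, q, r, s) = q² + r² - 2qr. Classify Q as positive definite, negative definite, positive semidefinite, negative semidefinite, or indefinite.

The associated matrix is A = [[0, 0, 0, 0], [0, 1, -1, 0], [0, -1, 1, 0], [0, 0, 0, 0]].
Symmetric row and column elimination reduces A to a congruent diagonal form with pivots 0, 1, 0, 0.
That gives 1 positive, 3 zero pivots.
Hence Q is positive semidefinite.

positive semidefinite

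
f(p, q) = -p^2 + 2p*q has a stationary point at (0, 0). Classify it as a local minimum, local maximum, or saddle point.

saddle point

The Hessian at the origin is H = [[-2, 2], [2, 0]].
det H = -2·0 − (2)² = -4 < 0, so H is indefinite.
Therefore the origin is a saddle point.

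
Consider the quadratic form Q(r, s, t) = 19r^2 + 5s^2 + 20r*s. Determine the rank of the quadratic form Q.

The associated matrix is A = [[19, 10, 0], [10, 5, 0], [0, 0, 0]].
Row-reducing A symmetrically gives the diagonal entries 19, -5/19, 0.
Counting signs: 1 positive, 1 negative, 1 zero.
The rank is the number of nonzero pivots: 2.

2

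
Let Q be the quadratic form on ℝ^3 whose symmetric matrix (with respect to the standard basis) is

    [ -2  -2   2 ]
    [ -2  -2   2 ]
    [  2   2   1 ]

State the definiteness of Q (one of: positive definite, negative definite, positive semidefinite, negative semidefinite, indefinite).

indefinite

Congruent diagonalization of A (simultaneous row and column reduction) yields pivots -2, 0, 3.
That gives 1 positive, 1 negative, 1 zero pivots.
Hence Q is indefinite.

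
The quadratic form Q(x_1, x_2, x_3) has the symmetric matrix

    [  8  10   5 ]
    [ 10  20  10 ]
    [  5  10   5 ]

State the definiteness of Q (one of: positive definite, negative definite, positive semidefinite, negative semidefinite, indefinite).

positive semidefinite

Row-reducing A symmetrically gives the diagonal entries 8, 15/2, 0.
Counting signs: 2 positive, 1 zero.
Hence Q is positive semidefinite.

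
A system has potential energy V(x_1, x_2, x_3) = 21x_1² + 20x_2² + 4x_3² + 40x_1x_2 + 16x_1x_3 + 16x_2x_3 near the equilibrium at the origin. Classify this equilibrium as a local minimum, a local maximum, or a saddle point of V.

The Hessian at the origin is H = [[42, 40, 16], [40, 40, 16], [16, 16, 8]].
Row-reducing H symmetrically gives the diagonal entries 42, 40/21, 8/5.
So there are 3 positive pivots.
H is positive definite, so the origin is a strict local minimum.

local minimum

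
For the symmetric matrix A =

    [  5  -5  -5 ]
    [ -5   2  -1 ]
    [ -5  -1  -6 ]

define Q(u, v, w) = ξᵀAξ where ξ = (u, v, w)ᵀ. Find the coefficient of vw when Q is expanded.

The coefficient of vw is A[2,3] + A[3,2] = 2·(-1) = -2.

-2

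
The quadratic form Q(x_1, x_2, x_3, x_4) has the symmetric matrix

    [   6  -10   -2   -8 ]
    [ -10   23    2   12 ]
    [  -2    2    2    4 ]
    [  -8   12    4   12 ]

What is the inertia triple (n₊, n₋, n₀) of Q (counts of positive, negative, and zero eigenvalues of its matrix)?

Row-reducing A symmetrically gives the diagonal entries 6, 19/3, 20/19, 0.
That gives 3 positive, 1 zero pivots.

(3, 0, 1)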